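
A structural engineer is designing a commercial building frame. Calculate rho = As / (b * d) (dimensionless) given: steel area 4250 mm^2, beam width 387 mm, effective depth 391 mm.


rho = As / (b * d)
= 4250 / (387 * 391)
= 4250 / 151317
= 0.028087 (dimensionless)

0.028087 (dimensionless)


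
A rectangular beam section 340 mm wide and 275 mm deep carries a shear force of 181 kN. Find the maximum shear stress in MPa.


A = b * h = 340 * 275 = 93500 mm^2
V = 181 kN = 181000.0 N
tau_max = 1.5 * V / A = 1.5 * 181000.0 / 93500
= 2.9037 MPa

2.9037 MPa


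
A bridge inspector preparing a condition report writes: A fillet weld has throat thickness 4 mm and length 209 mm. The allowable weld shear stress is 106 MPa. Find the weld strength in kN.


Strength = throat * length * allowable stress
= 4 * 209 * 106 N
= 88616 N
= 88.62 kN

88.62 kN


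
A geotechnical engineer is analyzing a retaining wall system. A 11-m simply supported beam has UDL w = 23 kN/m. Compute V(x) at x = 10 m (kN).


R_A = w * L / 2 = 23 * 11 / 2 = 126.5 kN
V(x) = R_A - w * x = 126.5 - 23 * 10
= -103.5 kN

-103.5 kN


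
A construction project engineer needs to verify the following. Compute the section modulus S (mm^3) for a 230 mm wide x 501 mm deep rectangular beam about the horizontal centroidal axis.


S = b * h^2 / 6
= 230 * 501^2 / 6
= 230 * 251001 / 6
= 9621705.0 mm^3

9621705.0 mm^3


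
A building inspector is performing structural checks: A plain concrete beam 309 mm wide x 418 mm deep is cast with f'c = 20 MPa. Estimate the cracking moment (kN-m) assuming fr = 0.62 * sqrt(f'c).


fr = 0.62 * sqrt(20) = 0.62 * 4.4721 = 2.7727 MPa
I = 309 * 418^3 / 12 = 1880641774.0 mm^4
y_t = 209.0 mm
M_cr = fr * I / y_t = 2.7727 * 1880641774.0 / 209.0 N-mm
= 24.9498 kN-m

24.9498 kN-m


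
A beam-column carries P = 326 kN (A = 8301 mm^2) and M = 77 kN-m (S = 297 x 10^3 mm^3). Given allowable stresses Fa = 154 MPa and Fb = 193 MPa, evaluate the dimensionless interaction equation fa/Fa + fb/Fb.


f_a = P / A = 326000.0 / 8301 = 39.2724 MPa
f_b = M / S = 77000000.0 / 297000.0 = 259.2593 MPa
Ratio = f_a / Fa + f_b / Fb
= 39.2724 / 154 + 259.2593 / 193
= 1.5983 (dimensionless)

1.5983 (dimensionless)


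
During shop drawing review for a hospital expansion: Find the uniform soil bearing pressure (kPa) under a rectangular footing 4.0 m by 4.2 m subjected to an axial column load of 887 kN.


A = 4.0 * 4.2 = 16.8 m^2
q = P / A = 887 / 16.8
= 52.7976 kPa

52.7976 kPa


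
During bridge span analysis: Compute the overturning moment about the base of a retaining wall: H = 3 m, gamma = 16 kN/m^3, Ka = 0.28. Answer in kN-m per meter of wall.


Pa = 0.5 * Ka * gamma * H^2
= 0.5 * 0.28 * 16 * 3^2
= 20.16 kN/m
Arm = H / 3 = 3 / 3 = 1.0 m
Mo = Pa * arm = Pa * H / 3 = 20.16 * 3 / 3 = 20.16 kN-m/m

20.16 kN-m/m


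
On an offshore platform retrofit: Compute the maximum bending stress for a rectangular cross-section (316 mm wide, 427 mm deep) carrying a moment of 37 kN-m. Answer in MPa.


I = b * h^3 / 12 = 316 * 427^3 / 12 = 2050168052.33 mm^4
y = h / 2 = 427 / 2 = 213.5 mm
M = 37 kN-m = 37000000.0 N-mm
sigma = M * y / I = 37000000.0 * 213.5 / 2050168052.33
= 3.85 MPa

3.85 MPa


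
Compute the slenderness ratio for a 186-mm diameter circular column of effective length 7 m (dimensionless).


Radius of gyration r = d / 4 = 186 / 4 = 46.5 mm
L_eff = 7000.0 mm
Slenderness ratio = L / r = 7000.0 / 46.5 = 150.54 (dimensionless)

150.54 (dimensionless)


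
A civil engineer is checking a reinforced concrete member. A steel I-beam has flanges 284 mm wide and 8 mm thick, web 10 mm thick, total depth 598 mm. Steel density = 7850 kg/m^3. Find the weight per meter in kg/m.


A_flanges = 2 * 284 * 8 = 4544 mm^2
A_web = (598 - 2 * 8) * 10 = 5820 mm^2
A_total = 4544 + 5820 = 10364 mm^2 = 0.010364 m^2
Weight = rho * A = 7850 * 0.010364 = 81.3574 kg/m

81.3574 kg/m


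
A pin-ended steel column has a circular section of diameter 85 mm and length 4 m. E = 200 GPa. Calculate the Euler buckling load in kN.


I = pi * d^4 / 64 = 2562392.19 mm^4
L = 4000.0 mm
P_cr = pi^2 * E * I / L^2
= 9.8696 * 200000.0 * 2562392.19 / 4000.0^2
= 316122.47 N = 316.1225 kN

316.1225 kN


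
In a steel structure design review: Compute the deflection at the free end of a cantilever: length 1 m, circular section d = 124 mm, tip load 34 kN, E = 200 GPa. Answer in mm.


I = pi * d^4 / 64 = pi * 124^4 / 64 = 11605307.16 mm^4
L = 1000.0 mm, P = 34000.0 N, E = 200000.0 MPa
delta = P * L^3 / (3 * E * I)
= 34000.0 * 1000.0^3 / (3 * 200000.0 * 11605307.16)
= 4.8828 mm

4.8828 mm


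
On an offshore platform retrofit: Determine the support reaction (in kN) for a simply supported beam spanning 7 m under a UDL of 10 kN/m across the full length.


Total load = w * L = 10 * 7 = 70 kN
By symmetry, each reaction R = total / 2 = 70 / 2 = 35.0 kN

35.0 kN


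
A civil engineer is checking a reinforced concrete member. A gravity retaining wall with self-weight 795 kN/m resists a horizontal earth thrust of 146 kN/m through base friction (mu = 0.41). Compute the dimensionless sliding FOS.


Resisting force = mu * W = 0.41 * 795 = 325.95 kN/m
FOS = Resisting / Driving = 325.95 / 146
= 2.2325 (dimensionless)

2.2325 (dimensionless)


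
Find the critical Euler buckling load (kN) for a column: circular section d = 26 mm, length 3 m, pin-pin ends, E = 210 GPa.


I = pi * d^4 / 64 = 22431.76 mm^4
L = 3000.0 mm
P_cr = pi^2 * E * I / L^2
= 9.8696 * 210000.0 * 22431.76 / 3000.0^2
= 5165.83 N = 5.1658 kN

5.1658 kN


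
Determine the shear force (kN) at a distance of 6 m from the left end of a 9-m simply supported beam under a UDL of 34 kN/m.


R_A = w * L / 2 = 34 * 9 / 2 = 153.0 kN
V(x) = R_A - w * x = 153.0 - 34 * 6
= -51.0 kN

-51.0 kN


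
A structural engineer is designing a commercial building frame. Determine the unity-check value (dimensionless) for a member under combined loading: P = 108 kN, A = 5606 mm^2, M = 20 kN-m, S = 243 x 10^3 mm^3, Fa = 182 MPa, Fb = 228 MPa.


f_a = P / A = 108000.0 / 5606 = 19.2651 MPa
f_b = M / S = 20000000.0 / 243000.0 = 82.3045 MPa
Ratio = f_a / Fa + f_b / Fb
= 19.2651 / 182 + 82.3045 / 228
= 0.4668 (dimensionless)

0.4668 (dimensionless)


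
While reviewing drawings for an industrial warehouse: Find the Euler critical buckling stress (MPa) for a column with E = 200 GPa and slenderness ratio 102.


sigma_cr = pi^2 * E / lambda^2
= 9.8696 * 200000.0 / 102^2
= 9.8696 * 200000.0 / 10404
= 189.7271 MPa

189.7271 MPa


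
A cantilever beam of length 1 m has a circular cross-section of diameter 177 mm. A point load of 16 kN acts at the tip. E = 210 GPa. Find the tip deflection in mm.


I = pi * d^4 / 64 = pi * 177^4 / 64 = 48179574.94 mm^4
L = 1000.0 mm, P = 16000.0 N, E = 210000.0 MPa
delta = P * L^3 / (3 * E * I)
= 16000.0 * 1000.0^3 / (3 * 210000.0 * 48179574.94)
= 0.5271 mm

0.5271 mm


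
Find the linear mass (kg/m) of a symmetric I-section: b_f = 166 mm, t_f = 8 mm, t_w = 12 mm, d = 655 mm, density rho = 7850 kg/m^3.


A_flanges = 2 * 166 * 8 = 2656 mm^2
A_web = (655 - 2 * 8) * 12 = 7668 mm^2
A_total = 2656 + 7668 = 10324 mm^2 = 0.010324 m^2
Weight = rho * A = 7850 * 0.010324 = 81.0434 kg/m

81.0434 kg/m


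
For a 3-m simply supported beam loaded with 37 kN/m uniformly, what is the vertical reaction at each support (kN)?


Total load = w * L = 37 * 3 = 111 kN
By symmetry, each reaction R = total / 2 = 111 / 2 = 55.5 kN

55.5 kN


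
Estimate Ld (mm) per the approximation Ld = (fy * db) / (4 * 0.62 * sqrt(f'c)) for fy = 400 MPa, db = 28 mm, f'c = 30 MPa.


Ld = (fy * db) / (4 * 0.62 * sqrt(f'c))
= (400 * 28) / (4 * 0.62 * sqrt(30))
= 11200 / 13.5835
= 824.53 mm

824.53 mm


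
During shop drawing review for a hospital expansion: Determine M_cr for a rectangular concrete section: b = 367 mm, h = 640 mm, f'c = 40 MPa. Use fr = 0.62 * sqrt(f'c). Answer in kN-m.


fr = 0.62 * sqrt(40) = 0.62 * 6.3246 = 3.9212 MPa
I = 367 * 640^3 / 12 = 8017237333.33 mm^4
y_t = 320.0 mm
M_cr = fr * I / y_t = 3.9212 * 8017237333.33 / 320.0 N-mm
= 98.2418 kN-m

98.2418 kN-m


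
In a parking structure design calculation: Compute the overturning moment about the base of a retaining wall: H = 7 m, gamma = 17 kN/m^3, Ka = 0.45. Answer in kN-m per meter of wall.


Pa = 0.5 * Ka * gamma * H^2
= 0.5 * 0.45 * 17 * 7^2
= 187.425 kN/m
Arm = H / 3 = 7 / 3 = 2.3333 m
Mo = Pa * arm = Pa * H / 3 = 187.425 * 7 / 3 = 437.325 kN-m/m

437.325 kN-m/m


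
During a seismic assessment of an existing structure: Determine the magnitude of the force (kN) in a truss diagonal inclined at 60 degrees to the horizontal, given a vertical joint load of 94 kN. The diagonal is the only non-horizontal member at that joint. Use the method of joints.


At the joint, only the diagonal has a vertical component, so vertical equilibrium gives:
F * sin(60) = 94
F = 94 / sin(60)
= 94 / 0.866025
= 108.54 kN

108.54 kN


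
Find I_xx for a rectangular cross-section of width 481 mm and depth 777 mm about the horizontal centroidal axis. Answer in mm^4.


I = b * h^3 / 12
= 481 * 777^3 / 12
= 481 * 469097433 / 12
= 18802988772.75 mm^4

18802988772.75 mm^4


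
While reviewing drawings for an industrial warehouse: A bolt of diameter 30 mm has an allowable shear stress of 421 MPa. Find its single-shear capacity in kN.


A = pi * d^2 / 4 = pi * 30^2 / 4 = 706.8583 mm^2
V = f_v * A / 1000 = 421 * 706.8583 / 1000
= 297.5874 kN

297.5874 kN


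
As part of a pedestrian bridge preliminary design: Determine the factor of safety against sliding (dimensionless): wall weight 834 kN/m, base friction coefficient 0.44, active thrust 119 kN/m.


Resisting force = mu * W = 0.44 * 834 = 366.96 kN/m
FOS = Resisting / Driving = 366.96 / 119
= 3.0837 (dimensionless)

3.0837 (dimensionless)


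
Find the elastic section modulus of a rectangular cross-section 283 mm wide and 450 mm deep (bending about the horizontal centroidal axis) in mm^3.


S = b * h^2 / 6
= 283 * 450^2 / 6
= 283 * 202500 / 6
= 9551250.0 mm^3

9551250.0 mm^3


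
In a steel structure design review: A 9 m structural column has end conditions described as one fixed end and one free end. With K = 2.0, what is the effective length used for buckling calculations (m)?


L_eff = K * L
= 2.0 * 9
= 18.0 m

18.0 m


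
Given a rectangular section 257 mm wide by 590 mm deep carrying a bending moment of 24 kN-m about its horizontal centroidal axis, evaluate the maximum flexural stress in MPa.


I = b * h^3 / 12 = 257 * 590^3 / 12 = 4398533583.33 mm^4
y = h / 2 = 590 / 2 = 295.0 mm
M = 24 kN-m = 24000000.0 N-mm
sigma = M * y / I = 24000000.0 * 295.0 / 4398533583.33
= 1.61 MPa

1.61 MPa


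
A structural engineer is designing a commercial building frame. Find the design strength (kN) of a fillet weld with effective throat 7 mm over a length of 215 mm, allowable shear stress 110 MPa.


Strength = throat * length * allowable stress
= 7 * 215 * 110 N
= 165550 N
= 165.55 kN

165.55 kN


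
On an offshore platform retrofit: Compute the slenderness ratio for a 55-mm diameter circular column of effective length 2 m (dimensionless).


Radius of gyration r = d / 4 = 55 / 4 = 13.75 mm
L_eff = 2000.0 mm
Slenderness ratio = L / r = 2000.0 / 13.75 = 145.45 (dimensionless)

145.45 (dimensionless)


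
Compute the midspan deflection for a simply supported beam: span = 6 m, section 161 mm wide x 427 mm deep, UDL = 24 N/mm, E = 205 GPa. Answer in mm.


I = 161 * 427^3 / 12 = 1044547646.92 mm^4
L = 6000.0 mm, w = 24 N/mm, E = 205000.0 MPa
delta = 5 * w * L^4 / (384 * E * I)
= 5 * 24 * 6000.0^4 / (384 * 205000.0 * 1044547646.92)
= 1.8914 mm

1.8914 mm


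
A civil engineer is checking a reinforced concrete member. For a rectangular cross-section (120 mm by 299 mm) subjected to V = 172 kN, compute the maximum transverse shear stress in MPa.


A = b * h = 120 * 299 = 35880 mm^2
V = 172 kN = 172000.0 N
tau_max = 1.5 * V / A = 1.5 * 172000.0 / 35880
= 7.1906 MPa

7.1906 MPa


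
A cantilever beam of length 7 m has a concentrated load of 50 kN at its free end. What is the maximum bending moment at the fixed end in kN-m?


For a cantilever with a point load at the free end:
M_max = P * L = 50 * 7 = 350 kN-m

350 kN-m


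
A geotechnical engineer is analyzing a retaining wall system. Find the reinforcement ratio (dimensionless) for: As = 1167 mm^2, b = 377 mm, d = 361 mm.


rho = As / (b * d)
= 1167 / (377 * 361)
= 1167 / 136097
= 0.008575 (dimensionless)

0.008575 (dimensionless)


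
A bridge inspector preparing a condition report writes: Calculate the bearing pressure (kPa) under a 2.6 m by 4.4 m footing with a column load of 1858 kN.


A = 2.6 * 4.4 = 11.44 m^2
q = P / A = 1858 / 11.44
= 162.4126 kPa

162.4126 kPa


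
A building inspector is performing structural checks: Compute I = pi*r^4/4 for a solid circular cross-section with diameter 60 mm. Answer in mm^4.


r = d / 2 = 60 / 2 = 30.0 mm
I = pi * r^4 / 4 = pi * 30.0^4 / 4
= 636172.51 mm^4

636172.51 mm^4


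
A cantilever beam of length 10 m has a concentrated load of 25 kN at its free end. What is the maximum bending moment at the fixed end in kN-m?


For a cantilever with a point load at the free end:
M_max = P * L = 25 * 10 = 250 kN-m

250 kN-m


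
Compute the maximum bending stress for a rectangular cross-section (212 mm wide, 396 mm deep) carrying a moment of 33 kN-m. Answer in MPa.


I = b * h^3 / 12 = 212 * 396^3 / 12 = 1097084736.0 mm^4
y = h / 2 = 396 / 2 = 198.0 mm
M = 33 kN-m = 33000000.0 N-mm
sigma = M * y / I = 33000000.0 * 198.0 / 1097084736.0
= 5.96 MPa

5.96 MPa


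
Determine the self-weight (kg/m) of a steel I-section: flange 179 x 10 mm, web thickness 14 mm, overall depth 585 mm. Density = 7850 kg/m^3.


A_flanges = 2 * 179 * 10 = 3580 mm^2
A_web = (585 - 2 * 10) * 14 = 7910 mm^2
A_total = 3580 + 7910 = 11490 mm^2 = 0.011490 m^2
Weight = rho * A = 7850 * 0.011490 = 90.1965 kg/m

90.1965 kg/m


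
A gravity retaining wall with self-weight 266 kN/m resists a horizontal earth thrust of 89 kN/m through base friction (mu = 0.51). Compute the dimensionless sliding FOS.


Resisting force = mu * W = 0.51 * 266 = 135.66 kN/m
FOS = Resisting / Driving = 135.66 / 89
= 1.5243 (dimensionless)

1.5243 (dimensionless)


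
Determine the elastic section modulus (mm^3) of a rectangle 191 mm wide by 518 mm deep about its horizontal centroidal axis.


S = b * h^2 / 6
= 191 * 518^2 / 6
= 191 * 268324 / 6
= 8541647.33 mm^3

8541647.33 mm^3


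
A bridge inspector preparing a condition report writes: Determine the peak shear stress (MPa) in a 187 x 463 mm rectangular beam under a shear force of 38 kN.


A = b * h = 187 * 463 = 86581 mm^2
V = 38 kN = 38000.0 N
tau_max = 1.5 * V / A = 1.5 * 38000.0 / 86581
= 0.6583 MPa

0.6583 MPa


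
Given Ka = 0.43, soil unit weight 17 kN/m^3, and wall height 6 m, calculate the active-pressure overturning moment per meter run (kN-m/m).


Pa = 0.5 * Ka * gamma * H^2
= 0.5 * 0.43 * 17 * 6^2
= 131.58 kN/m
Arm = H / 3 = 6 / 3 = 2.0 m
Mo = Pa * arm = Pa * H / 3 = 131.58 * 6 / 3 = 263.16 kN-m/m

263.16 kN-m/m


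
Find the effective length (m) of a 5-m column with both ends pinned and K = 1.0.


L_eff = K * L
= 1.0 * 5
= 5.0 m

5.0 m


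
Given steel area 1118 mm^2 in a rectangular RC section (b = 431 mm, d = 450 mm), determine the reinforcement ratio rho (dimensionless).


rho = As / (b * d)
= 1118 / (431 * 450)
= 1118 / 193950
= 0.005764 (dimensionless)

0.005764 (dimensionless)


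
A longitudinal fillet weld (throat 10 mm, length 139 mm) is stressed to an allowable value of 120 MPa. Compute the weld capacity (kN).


Strength = throat * length * allowable stress
= 10 * 139 * 120 N
= 166800 N
= 166.8 kN

166.8 kN


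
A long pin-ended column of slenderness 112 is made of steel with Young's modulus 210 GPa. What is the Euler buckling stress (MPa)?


sigma_cr = pi^2 * E / lambda^2
= 9.8696 * 210000.0 / 112^2
= 9.8696 * 210000.0 / 12544
= 165.2278 MPa

165.2278 MPa


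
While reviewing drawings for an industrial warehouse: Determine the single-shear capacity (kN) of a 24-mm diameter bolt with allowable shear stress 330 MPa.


A = pi * d^2 / 4 = pi * 24^2 / 4 = 452.3893 mm^2
V = f_v * A / 1000 = 330 * 452.3893 / 1000
= 149.2885 kN

149.2885 kN


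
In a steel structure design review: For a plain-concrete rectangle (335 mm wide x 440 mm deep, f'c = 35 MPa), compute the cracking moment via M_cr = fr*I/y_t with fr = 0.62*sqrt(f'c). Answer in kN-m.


fr = 0.62 * sqrt(35) = 0.62 * 5.9161 = 3.668 MPa
I = 335 * 440^3 / 12 = 2378053333.33 mm^4
y_t = 220.0 mm
M_cr = fr * I / y_t = 3.668 * 2378053333.33 / 220.0 N-mm
= 39.6483 kN-m

39.6483 kN-m


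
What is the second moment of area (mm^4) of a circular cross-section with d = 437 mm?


r = d / 2 = 437 / 2 = 218.5 mm
I = pi * r^4 / 4 = pi * 218.5^4 / 4
= 1790175654.29 mm^4

1790175654.29 mm^4


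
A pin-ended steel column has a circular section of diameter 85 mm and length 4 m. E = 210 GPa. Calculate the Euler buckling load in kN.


I = pi * d^4 / 64 = 2562392.19 mm^4
L = 4000.0 mm
P_cr = pi^2 * E * I / L^2
= 9.8696 * 210000.0 * 2562392.19 / 4000.0^2
= 331928.59 N = 331.9286 kN

331.9286 kN


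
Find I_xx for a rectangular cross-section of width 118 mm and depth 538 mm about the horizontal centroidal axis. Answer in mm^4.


I = b * h^3 / 12
= 118 * 538^3 / 12
= 118 * 155720872 / 12
= 1531255241.33 mm^4

1531255241.33 mm^4


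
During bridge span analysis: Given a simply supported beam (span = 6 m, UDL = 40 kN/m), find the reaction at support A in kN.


Total load = w * L = 40 * 6 = 240 kN
By symmetry, each reaction R = total / 2 = 240 / 2 = 120.0 kN

120.0 kN


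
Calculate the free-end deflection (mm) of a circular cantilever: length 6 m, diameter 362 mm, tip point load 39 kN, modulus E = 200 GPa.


I = pi * d^4 / 64 = pi * 362^4 / 64 = 842954592.04 mm^4
L = 6000.0 mm, P = 39000.0 N, E = 200000.0 MPa
delta = P * L^3 / (3 * E * I)
= 39000.0 * 6000.0^3 / (3 * 200000.0 * 842954592.04)
= 16.6557 mm

16.6557 mm


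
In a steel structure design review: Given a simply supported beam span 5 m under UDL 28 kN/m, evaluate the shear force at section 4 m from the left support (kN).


R_A = w * L / 2 = 28 * 5 / 2 = 70.0 kN
V(x) = R_A - w * x = 70.0 - 28 * 4
= -42.0 kN

-42.0 kN


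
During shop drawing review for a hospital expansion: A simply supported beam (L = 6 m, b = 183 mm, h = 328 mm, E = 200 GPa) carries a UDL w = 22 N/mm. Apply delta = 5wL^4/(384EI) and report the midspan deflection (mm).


I = 183 * 328^3 / 12 = 538135168.0 mm^4
L = 6000.0 mm, w = 22 N/mm, E = 200000.0 MPa
delta = 5 * w * L^4 / (384 * E * I)
= 5 * 22 * 6000.0^4 / (384 * 200000.0 * 538135168.0)
= 3.4494 mm

3.4494 mm


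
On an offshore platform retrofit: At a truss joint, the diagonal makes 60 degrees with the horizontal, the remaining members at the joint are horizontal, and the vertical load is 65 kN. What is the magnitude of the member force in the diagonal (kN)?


At the joint, only the diagonal has a vertical component, so vertical equilibrium gives:
F * sin(60) = 65
F = 65 / sin(60)
= 65 / 0.866025
= 75.06 kN

75.06 kN


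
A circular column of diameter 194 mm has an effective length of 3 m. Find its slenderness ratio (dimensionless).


Radius of gyration r = d / 4 = 194 / 4 = 48.5 mm
L_eff = 3000.0 mm
Slenderness ratio = L / r = 3000.0 / 48.5 = 61.86 (dimensionless)

61.86 (dimensionless)


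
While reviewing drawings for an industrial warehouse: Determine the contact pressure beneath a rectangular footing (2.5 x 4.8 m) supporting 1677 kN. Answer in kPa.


A = 2.5 * 4.8 = 12.0 m^2
q = P / A = 1677 / 12.0
= 139.75 kPa

139.75 kPa


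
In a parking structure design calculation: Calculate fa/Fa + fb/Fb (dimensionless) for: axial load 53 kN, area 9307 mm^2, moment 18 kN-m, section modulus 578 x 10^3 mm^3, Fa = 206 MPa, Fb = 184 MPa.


f_a = P / A = 53000.0 / 9307 = 5.6946 MPa
f_b = M / S = 18000000.0 / 578000.0 = 31.1419 MPa
Ratio = f_a / Fa + f_b / Fb
= 5.6946 / 206 + 31.1419 / 184
= 0.1969 (dimensionless)

0.1969 (dimensionless)


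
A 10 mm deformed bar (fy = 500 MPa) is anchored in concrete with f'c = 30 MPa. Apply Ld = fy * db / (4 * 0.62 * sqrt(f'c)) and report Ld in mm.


Ld = (fy * db) / (4 * 0.62 * sqrt(f'c))
= (500 * 10) / (4 * 0.62 * sqrt(30))
= 5000 / 13.5835
= 368.09 mm

368.09 mm


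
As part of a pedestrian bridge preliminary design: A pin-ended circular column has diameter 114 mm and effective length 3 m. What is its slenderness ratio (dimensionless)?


Radius of gyration r = d / 4 = 114 / 4 = 28.5 mm
L_eff = 3000.0 mm
Slenderness ratio = L / r = 3000.0 / 28.5 = 105.26 (dimensionless)

105.26 (dimensionless)


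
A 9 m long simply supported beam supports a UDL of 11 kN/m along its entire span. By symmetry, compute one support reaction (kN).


Total load = w * L = 11 * 9 = 99 kN
By symmetry, each reaction R = total / 2 = 99 / 2 = 49.5 kN

49.5 kN


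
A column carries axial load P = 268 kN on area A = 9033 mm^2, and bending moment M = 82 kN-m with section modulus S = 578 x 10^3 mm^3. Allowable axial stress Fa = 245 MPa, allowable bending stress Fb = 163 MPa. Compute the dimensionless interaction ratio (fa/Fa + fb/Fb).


f_a = P / A = 268000.0 / 9033 = 29.669 MPa
f_b = M / S = 82000000.0 / 578000.0 = 141.8685 MPa
Ratio = f_a / Fa + f_b / Fb
= 29.669 / 245 + 141.8685 / 163
= 0.9915 (dimensionless)

0.9915 (dimensionless)


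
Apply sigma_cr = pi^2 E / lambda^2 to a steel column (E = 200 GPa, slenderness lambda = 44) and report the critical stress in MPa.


sigma_cr = pi^2 * E / lambda^2
= 9.8696 * 200000.0 / 44^2
= 9.8696 * 200000.0 / 1936
= 1019.5872 MPa

1019.5872 MPa


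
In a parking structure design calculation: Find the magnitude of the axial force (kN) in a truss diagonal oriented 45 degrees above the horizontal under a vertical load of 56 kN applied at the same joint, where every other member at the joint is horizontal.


At the joint, only the diagonal has a vertical component, so vertical equilibrium gives:
F * sin(45) = 56
F = 56 / sin(45)
= 56 / 0.707107
= 79.2 kN

79.2 kN


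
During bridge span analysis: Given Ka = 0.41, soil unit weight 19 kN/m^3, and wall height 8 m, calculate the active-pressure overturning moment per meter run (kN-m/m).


Pa = 0.5 * Ka * gamma * H^2
= 0.5 * 0.41 * 19 * 8^2
= 249.28 kN/m
Arm = H / 3 = 8 / 3 = 2.6667 m
Mo = Pa * arm = Pa * H / 3 = 249.28 * 8 / 3 = 664.7467 kN-m/m

664.7467 kN-m/m


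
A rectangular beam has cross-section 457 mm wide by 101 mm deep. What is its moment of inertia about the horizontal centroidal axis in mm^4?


I = b * h^3 / 12
= 457 * 101^3 / 12
= 457 * 1030301 / 12
= 39237296.42 mm^4

39237296.42 mm^4


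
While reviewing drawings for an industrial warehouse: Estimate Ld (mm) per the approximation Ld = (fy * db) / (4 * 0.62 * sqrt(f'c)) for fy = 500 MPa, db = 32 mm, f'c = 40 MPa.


Ld = (fy * db) / (4 * 0.62 * sqrt(f'c))
= (500 * 32) / (4 * 0.62 * sqrt(40))
= 16000 / 15.6849
= 1020.09 mm

1020.09 mm


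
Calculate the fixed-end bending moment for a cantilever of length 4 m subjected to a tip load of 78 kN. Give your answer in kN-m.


For a cantilever with a point load at the free end:
M_max = P * L = 78 * 4 = 312 kN-m

312 kN-m


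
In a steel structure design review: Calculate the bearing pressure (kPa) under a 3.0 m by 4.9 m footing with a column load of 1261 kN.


A = 3.0 * 4.9 = 14.7 m^2
q = P / A = 1261 / 14.7
= 85.7823 kPa

85.7823 kPa


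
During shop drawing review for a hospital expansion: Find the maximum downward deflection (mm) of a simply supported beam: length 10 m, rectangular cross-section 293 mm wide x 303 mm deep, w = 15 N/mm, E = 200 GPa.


I = 293 * 303^3 / 12 = 679225934.25 mm^4
L = 10000.0 mm, w = 15 N/mm, E = 200000.0 MPa
delta = 5 * w * L^4 / (384 * E * I)
= 5 * 15 * 10000.0^4 / (384 * 200000.0 * 679225934.25)
= 14.3776 mm

14.3776 mm


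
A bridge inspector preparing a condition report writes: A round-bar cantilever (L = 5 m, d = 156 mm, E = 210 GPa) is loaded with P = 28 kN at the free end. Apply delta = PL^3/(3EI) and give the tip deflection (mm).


I = pi * d^4 / 64 = pi * 156^4 / 64 = 29071557.0 mm^4
L = 5000.0 mm, P = 28000.0 N, E = 210000.0 MPa
delta = P * L^3 / (3 * E * I)
= 28000.0 * 5000.0^3 / (3 * 210000.0 * 29071557.0)
= 191.0993 mm

191.0993 mm


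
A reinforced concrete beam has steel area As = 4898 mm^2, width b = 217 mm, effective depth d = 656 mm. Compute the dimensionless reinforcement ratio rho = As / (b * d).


rho = As / (b * d)
= 4898 / (217 * 656)
= 4898 / 142352
= 0.034408 (dimensionless)

0.034408 (dimensionless)


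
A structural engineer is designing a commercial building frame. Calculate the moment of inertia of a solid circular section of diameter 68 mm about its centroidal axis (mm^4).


r = d / 2 = 68 / 2 = 34.0 mm
I = pi * r^4 / 4 = pi * 34.0^4 / 4
= 1049555.84 mm^4

1049555.84 mm^4


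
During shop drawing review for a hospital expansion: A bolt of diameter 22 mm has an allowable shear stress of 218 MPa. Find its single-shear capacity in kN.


A = pi * d^2 / 4 = pi * 22^2 / 4 = 380.1327 mm^2
V = f_v * A / 1000 = 218 * 380.1327 / 1000
= 82.8689 kN

82.8689 kN


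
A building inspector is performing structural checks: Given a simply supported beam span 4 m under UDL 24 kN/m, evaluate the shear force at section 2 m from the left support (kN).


R_A = w * L / 2 = 24 * 4 / 2 = 48.0 kN
V(x) = R_A - w * x = 48.0 - 24 * 2
= 0.0 kN

0.0 kN


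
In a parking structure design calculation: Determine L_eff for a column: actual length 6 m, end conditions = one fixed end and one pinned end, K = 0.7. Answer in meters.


L_eff = K * L
= 0.7 * 6
= 4.2 m

4.2 m


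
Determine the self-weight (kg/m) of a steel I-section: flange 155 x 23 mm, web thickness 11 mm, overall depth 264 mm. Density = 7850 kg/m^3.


A_flanges = 2 * 155 * 23 = 7130 mm^2
A_web = (264 - 2 * 23) * 11 = 2398 mm^2
A_total = 7130 + 2398 = 9528 mm^2 = 0.009528 m^2
Weight = rho * A = 7850 * 0.009528 = 74.7948 kg/m

74.7948 kg/m


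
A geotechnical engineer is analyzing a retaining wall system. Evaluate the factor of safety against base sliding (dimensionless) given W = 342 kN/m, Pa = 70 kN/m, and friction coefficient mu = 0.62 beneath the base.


Resisting force = mu * W = 0.62 * 342 = 212.04 kN/m
FOS = Resisting / Driving = 212.04 / 70
= 3.0291 (dimensionless)

3.0291 (dimensionless)


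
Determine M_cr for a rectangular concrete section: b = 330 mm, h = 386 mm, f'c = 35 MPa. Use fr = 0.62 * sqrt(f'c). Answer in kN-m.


fr = 0.62 * sqrt(35) = 0.62 * 5.9161 = 3.668 MPa
I = 330 * 386^3 / 12 = 1581592540.0 mm^4
y_t = 193.0 mm
M_cr = fr * I / y_t = 3.668 * 1581592540.0 / 193.0 N-mm
= 30.0582 kN-m

30.0582 kN-m


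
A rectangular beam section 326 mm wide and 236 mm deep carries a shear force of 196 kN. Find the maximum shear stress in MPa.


A = b * h = 326 * 236 = 76936 mm^2
V = 196 kN = 196000.0 N
tau_max = 1.5 * V / A = 1.5 * 196000.0 / 76936
= 3.8214 MPa

3.8214 MPa


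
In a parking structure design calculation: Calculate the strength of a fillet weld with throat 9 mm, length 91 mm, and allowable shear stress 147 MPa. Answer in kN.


Strength = throat * length * allowable stress
= 9 * 91 * 147 N
= 120393 N
= 120.39 kN

120.39 kN


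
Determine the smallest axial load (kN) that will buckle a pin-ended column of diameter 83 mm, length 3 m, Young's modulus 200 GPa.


I = pi * d^4 / 64 = 2329604.88 mm^4
L = 3000.0 mm
P_cr = pi^2 * E * I / L^2
= 9.8696 * 200000.0 * 2329604.88 / 3000.0^2
= 510939.52 N = 510.9395 kN

510.9395 kN


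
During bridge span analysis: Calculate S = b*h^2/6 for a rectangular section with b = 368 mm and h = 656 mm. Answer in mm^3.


S = b * h^2 / 6
= 368 * 656^2 / 6
= 368 * 430336 / 6
= 26393941.33 mm^3

26393941.33 mm^3


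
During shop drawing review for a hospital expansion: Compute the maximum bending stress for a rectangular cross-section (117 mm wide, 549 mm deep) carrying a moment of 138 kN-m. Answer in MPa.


I = b * h^3 / 12 = 117 * 549^3 / 12 = 1613324202.75 mm^4
y = h / 2 = 549 / 2 = 274.5 mm
M = 138 kN-m = 138000000.0 N-mm
sigma = M * y / I = 138000000.0 * 274.5 / 1613324202.75
= 23.48 MPa

23.48 MPa


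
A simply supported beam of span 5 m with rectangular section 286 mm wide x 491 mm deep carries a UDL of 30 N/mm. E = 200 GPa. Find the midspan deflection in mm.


I = 286 * 491^3 / 12 = 2821170042.17 mm^4
L = 5000.0 mm, w = 30 N/mm, E = 200000.0 MPa
delta = 5 * w * L^4 / (384 * E * I)
= 5 * 30 * 5000.0^4 / (384 * 200000.0 * 2821170042.17)
= 0.4327 mm

0.4327 mm


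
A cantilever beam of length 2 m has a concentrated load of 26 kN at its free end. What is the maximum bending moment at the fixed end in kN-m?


For a cantilever with a point load at the free end:
M_max = P * L = 26 * 2 = 52 kN-m

52 kN-m


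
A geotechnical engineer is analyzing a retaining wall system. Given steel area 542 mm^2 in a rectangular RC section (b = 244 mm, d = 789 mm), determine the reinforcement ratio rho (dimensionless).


rho = As / (b * d)
= 542 / (244 * 789)
= 542 / 192516
= 0.002815 (dimensionless)

0.002815 (dimensionless)


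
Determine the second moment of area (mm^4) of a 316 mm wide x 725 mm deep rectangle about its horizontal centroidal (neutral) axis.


I = b * h^3 / 12
= 316 * 725^3 / 12
= 316 * 381078125 / 12
= 10035057291.67 mm^4

10035057291.67 mm^4


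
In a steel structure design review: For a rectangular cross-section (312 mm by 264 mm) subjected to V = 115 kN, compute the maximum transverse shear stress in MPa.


A = b * h = 312 * 264 = 82368 mm^2
V = 115 kN = 115000.0 N
tau_max = 1.5 * V / A = 1.5 * 115000.0 / 82368
= 2.0943 MPa

2.0943 MPa


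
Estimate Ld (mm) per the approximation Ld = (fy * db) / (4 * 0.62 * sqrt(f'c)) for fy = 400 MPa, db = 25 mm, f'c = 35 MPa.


Ld = (fy * db) / (4 * 0.62 * sqrt(f'c))
= (400 * 25) / (4 * 0.62 * sqrt(35))
= 10000 / 14.6719
= 681.58 mm

681.58 mm


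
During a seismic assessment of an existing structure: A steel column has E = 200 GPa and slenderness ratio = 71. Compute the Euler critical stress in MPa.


sigma_cr = pi^2 * E / lambda^2
= 9.8696 * 200000.0 / 71^2
= 9.8696 * 200000.0 / 5041
= 391.5733 MPa

391.5733 MPa


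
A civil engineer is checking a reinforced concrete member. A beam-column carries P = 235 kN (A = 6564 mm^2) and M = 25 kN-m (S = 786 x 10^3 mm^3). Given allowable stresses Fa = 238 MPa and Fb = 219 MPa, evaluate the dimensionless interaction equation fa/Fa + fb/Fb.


f_a = P / A = 235000.0 / 6564 = 35.8013 MPa
f_b = M / S = 25000000.0 / 786000.0 = 31.8066 MPa
Ratio = f_a / Fa + f_b / Fb
= 35.8013 / 238 + 31.8066 / 219
= 0.2957 (dimensionless)

0.2957 (dimensionless)


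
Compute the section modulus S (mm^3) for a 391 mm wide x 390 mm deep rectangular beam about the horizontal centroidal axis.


S = b * h^2 / 6
= 391 * 390^2 / 6
= 391 * 152100 / 6
= 9911850.0 mm^3

9911850.0 mm^3


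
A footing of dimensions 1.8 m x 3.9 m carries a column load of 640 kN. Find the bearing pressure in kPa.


A = 1.8 * 3.9 = 7.02 m^2
q = P / A = 640 / 7.02
= 91.1681 kPa

91.1681 kPa


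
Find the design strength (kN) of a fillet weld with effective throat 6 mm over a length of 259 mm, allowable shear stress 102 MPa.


Strength = throat * length * allowable stress
= 6 * 259 * 102 N
= 158508 N
= 158.51 kN

158.51 kN


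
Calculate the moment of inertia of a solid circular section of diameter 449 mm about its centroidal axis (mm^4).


r = d / 2 = 449 / 2 = 224.5 mm
I = pi * r^4 / 4 = pi * 224.5^4 / 4
= 1995056790.82 mm^4

1995056790.82 mm^4


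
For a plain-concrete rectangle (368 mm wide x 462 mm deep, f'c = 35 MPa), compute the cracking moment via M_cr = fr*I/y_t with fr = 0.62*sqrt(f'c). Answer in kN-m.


fr = 0.62 * sqrt(35) = 0.62 * 5.9161 = 3.668 MPa
I = 368 * 462^3 / 12 = 3024074592.0 mm^4
y_t = 231.0 mm
M_cr = fr * I / y_t = 3.668 * 3024074592.0 / 231.0 N-mm
= 48.0182 kN-m

48.0182 kN-m


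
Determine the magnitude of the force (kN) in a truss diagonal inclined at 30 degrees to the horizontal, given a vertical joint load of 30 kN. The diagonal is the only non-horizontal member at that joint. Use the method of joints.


At the joint, only the diagonal has a vertical component, so vertical equilibrium gives:
F * sin(30) = 30
F = 30 / sin(30)
= 30 / 0.5
= 60.0 kN

60.0 kN


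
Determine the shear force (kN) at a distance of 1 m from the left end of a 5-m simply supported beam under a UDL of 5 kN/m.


R_A = w * L / 2 = 5 * 5 / 2 = 12.5 kN
V(x) = R_A - w * x = 12.5 - 5 * 1
= 7.5 kN

7.5 kN


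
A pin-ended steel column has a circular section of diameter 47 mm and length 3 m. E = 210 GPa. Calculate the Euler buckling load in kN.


I = pi * d^4 / 64 = 239530.78 mm^4
L = 3000.0 mm
P_cr = pi^2 * E * I / L^2
= 9.8696 * 210000.0 * 239530.78 / 3000.0^2
= 55161.73 N = 55.1617 kN

55.1617 kN


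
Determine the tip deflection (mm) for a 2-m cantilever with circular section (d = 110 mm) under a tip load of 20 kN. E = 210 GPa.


I = pi * d^4 / 64 = pi * 110^4 / 64 = 7186884.07 mm^4
L = 2000.0 mm, P = 20000.0 N, E = 210000.0 MPa
delta = P * L^3 / (3 * E * I)
= 20000.0 * 2000.0^3 / (3 * 210000.0 * 7186884.07)
= 35.3377 mm

35.3377 mm


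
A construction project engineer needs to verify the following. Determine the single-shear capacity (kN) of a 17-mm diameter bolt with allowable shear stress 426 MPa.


A = pi * d^2 / 4 = pi * 17^2 / 4 = 226.9801 mm^2
V = f_v * A / 1000 = 426 * 226.9801 / 1000
= 96.6935 kN

96.6935 kN


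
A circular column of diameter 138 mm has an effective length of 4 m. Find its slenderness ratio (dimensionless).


Radius of gyration r = d / 4 = 138 / 4 = 34.5 mm
L_eff = 4000.0 mm
Slenderness ratio = L / r = 4000.0 / 34.5 = 115.94 (dimensionless)

115.94 (dimensionless)


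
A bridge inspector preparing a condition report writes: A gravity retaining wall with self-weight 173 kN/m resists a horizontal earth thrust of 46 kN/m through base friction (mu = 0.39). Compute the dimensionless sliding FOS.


Resisting force = mu * W = 0.39 * 173 = 67.47 kN/m
FOS = Resisting / Driving = 67.47 / 46
= 1.4667 (dimensionless)

1.4667 (dimensionless)


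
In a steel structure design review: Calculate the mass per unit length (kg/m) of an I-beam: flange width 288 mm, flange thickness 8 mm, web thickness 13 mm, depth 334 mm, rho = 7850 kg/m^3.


A_flanges = 2 * 288 * 8 = 4608 mm^2
A_web = (334 - 2 * 8) * 13 = 4134 mm^2
A_total = 4608 + 4134 = 8742 mm^2 = 0.008742 m^2
Weight = rho * A = 7850 * 0.008742 = 68.6247 kg/m

68.6247 kg/m


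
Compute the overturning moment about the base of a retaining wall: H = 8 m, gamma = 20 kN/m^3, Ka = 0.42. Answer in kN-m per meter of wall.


Pa = 0.5 * Ka * gamma * H^2
= 0.5 * 0.42 * 20 * 8^2
= 268.8 kN/m
Arm = H / 3 = 8 / 3 = 2.6667 m
Mo = Pa * arm = Pa * H / 3 = 268.8 * 8 / 3 = 716.8 kN-m/m

716.8 kN-m/m


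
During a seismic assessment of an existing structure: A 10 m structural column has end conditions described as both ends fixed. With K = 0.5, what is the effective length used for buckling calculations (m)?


L_eff = K * L
= 0.5 * 10
= 5.0 m

5.0 m


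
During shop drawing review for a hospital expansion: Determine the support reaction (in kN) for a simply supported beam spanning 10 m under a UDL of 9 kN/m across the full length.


Total load = w * L = 9 * 10 = 90 kN
By symmetry, each reaction R = total / 2 = 90 / 2 = 45.0 kN

45.0 kN


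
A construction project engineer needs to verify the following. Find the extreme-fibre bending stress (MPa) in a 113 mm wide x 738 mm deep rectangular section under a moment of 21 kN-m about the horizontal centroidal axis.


I = b * h^3 / 12 = 113 * 738^3 / 12 = 3785003478.0 mm^4
y = h / 2 = 738 / 2 = 369.0 mm
M = 21 kN-m = 21000000.0 N-mm
sigma = M * y / I = 21000000.0 * 369.0 / 3785003478.0
= 2.05 MPa

2.05 MPa


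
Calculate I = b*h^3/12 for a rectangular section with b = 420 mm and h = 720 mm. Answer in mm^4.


I = b * h^3 / 12
= 420 * 720^3 / 12
= 420 * 373248000 / 12
= 13063680000.0 mm^4

13063680000.0 mm^4


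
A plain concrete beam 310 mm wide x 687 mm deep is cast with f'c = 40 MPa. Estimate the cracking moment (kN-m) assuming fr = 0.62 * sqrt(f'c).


fr = 0.62 * sqrt(40) = 0.62 * 6.3246 = 3.9212 MPa
I = 310 * 687^3 / 12 = 8376269827.5 mm^4
y_t = 343.5 mm
M_cr = fr * I / y_t = 3.9212 * 8376269827.5 / 343.5 N-mm
= 95.6193 kN-m

95.6193 kN-m


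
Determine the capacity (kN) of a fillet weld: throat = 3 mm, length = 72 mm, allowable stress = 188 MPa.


Strength = throat * length * allowable stress
= 3 * 72 * 188 N
= 40608 N
= 40.61 kN

40.61 kN


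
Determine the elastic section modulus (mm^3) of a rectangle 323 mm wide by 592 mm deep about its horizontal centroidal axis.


S = b * h^2 / 6
= 323 * 592^2 / 6
= 323 * 350464 / 6
= 18866645.33 mm^3

18866645.33 mm^3


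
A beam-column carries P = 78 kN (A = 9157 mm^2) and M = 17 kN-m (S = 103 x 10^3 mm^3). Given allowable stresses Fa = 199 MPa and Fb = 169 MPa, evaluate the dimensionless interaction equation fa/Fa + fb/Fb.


f_a = P / A = 78000.0 / 9157 = 8.5181 MPa
f_b = M / S = 17000000.0 / 103000.0 = 165.0485 MPa
Ratio = f_a / Fa + f_b / Fb
= 8.5181 / 199 + 165.0485 / 169
= 1.0194 (dimensionless)

1.0194 (dimensionless)


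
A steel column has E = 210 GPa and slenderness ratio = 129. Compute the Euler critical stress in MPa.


sigma_cr = pi^2 * E / lambda^2
= 9.8696 * 210000.0 / 129^2
= 9.8696 * 210000.0 / 16641
= 124.5488 MPa

124.5488 MPa


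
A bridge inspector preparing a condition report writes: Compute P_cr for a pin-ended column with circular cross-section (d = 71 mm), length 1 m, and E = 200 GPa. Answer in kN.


I = pi * d^4 / 64 = 1247392.97 mm^4
L = 1000.0 mm
P_cr = pi^2 * E * I / L^2
= 9.8696 * 200000.0 * 1247392.97 / 1000.0^2
= 2462255.04 N = 2462.255 kN

2462.255 kN


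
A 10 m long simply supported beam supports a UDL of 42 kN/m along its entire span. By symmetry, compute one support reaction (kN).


Total load = w * L = 42 * 10 = 420 kN
By symmetry, each reaction R = total / 2 = 420 / 2 = 210.0 kN

210.0 kN


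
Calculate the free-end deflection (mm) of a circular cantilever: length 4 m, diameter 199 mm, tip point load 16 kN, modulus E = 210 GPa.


I = pi * d^4 / 64 = pi * 199^4 / 64 = 76980761.76 mm^4
L = 4000.0 mm, P = 16000.0 N, E = 210000.0 MPa
delta = P * L^3 / (3 * E * I)
= 16000.0 * 4000.0^3 / (3 * 210000.0 * 76980761.76)
= 21.1143 mm

21.1143 mm


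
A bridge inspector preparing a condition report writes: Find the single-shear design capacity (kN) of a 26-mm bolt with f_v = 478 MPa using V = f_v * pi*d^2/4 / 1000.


A = pi * d^2 / 4 = pi * 26^2 / 4 = 530.9292 mm^2
V = f_v * A / 1000 = 478 * 530.9292 / 1000
= 253.7841 kN

253.7841 kN


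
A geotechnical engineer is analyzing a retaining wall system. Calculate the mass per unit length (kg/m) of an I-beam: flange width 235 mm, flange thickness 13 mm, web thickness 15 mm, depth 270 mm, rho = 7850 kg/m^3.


A_flanges = 2 * 235 * 13 = 6110 mm^2
A_web = (270 - 2 * 13) * 15 = 3660 mm^2
A_total = 6110 + 3660 = 9770 mm^2 = 0.009770 m^2
Weight = rho * A = 7850 * 0.009770 = 76.6945 kg/m

76.6945 kg/m


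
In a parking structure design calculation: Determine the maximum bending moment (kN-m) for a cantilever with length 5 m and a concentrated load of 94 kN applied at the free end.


For a cantilever with a point load at the free end:
M_max = P * L = 94 * 5 = 470 kN-m

470 kN-m


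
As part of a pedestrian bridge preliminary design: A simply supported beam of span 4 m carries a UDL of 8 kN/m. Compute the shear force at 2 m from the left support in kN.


R_A = w * L / 2 = 8 * 4 / 2 = 16.0 kN
V(x) = R_A - w * x = 16.0 - 8 * 2
= 0.0 kN

0.0 kN


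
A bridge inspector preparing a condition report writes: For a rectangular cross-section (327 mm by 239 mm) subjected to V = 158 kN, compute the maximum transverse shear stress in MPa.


A = b * h = 327 * 239 = 78153 mm^2
V = 158 kN = 158000.0 N
tau_max = 1.5 * V / A = 1.5 * 158000.0 / 78153
= 3.0325 MPa

3.0325 MPa
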